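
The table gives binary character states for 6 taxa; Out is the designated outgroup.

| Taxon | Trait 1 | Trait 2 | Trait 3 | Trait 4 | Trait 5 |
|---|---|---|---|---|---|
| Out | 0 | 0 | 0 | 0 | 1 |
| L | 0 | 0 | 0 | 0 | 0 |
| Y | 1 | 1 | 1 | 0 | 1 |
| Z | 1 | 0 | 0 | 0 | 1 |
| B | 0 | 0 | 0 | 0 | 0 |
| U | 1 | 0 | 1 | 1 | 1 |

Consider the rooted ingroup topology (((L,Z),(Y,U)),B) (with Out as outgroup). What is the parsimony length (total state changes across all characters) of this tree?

Map each character onto (((L,Z),(Y,U)),B) (rooted by Out) and count the minimum state changes it requires (Fitch parsimony):
Trait 1: 2; Trait 2: 1; Trait 3: 1; Trait 4: 1; Trait 5: 2.
Total tree length = 7.

7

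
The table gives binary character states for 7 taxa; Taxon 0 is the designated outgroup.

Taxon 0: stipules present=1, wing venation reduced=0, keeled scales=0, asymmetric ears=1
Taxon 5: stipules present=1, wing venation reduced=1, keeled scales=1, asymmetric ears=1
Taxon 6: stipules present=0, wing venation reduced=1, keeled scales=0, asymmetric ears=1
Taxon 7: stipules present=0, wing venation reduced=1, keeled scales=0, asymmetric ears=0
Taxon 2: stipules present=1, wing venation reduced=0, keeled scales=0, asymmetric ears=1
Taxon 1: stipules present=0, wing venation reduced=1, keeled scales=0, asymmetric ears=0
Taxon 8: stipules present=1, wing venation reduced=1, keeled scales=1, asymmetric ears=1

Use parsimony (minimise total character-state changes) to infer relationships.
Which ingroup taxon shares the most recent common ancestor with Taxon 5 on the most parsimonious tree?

Taxon 8

Character polarity is set by the outgroup: the derived state is whichever differs from the outgroup's state, so for stipules present, asymmetric ears the derived state is '0', and for the remaining characters it is '1'.
stipules present (derived state '0') is shared by Taxon 1, Taxon 6, and Taxon 7 — a synapomorphy uniting that clade.
wing venation reduced: derived state '1' in Taxon 1, Taxon 5, Taxon 6, Taxon 7, and Taxon 8 only — synapomorphy for {Taxon 1, Taxon 5, Taxon 6, Taxon 7, Taxon 8}.
keeled scales: derived state '1' in Taxon 5 and Taxon 8 only — synapomorphy for {Taxon 5, Taxon 8}.
asymmetric ears (derived state '0') is shared by Taxon 1 and Taxon 7 — a synapomorphy uniting that clade.
Most parsimonious ingroup topology: (((Taxon 5,Taxon 8),(Taxon 6,(Taxon 7,Taxon 1))),Taxon 2).
Taxon 5 and Taxon 8 form a cherry on this tree, so they are sister taxa.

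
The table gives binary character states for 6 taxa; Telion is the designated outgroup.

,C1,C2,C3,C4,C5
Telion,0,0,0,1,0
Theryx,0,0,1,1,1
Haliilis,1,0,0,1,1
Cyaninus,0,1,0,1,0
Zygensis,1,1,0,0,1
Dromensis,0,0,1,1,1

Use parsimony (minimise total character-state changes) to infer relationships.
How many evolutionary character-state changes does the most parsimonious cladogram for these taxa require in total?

6

Character polarity is set by the outgroup: the derived state is whichever differs from the outgroup's state, so for C4 the derived state is '0', and for the remaining characters it is '1'.
Only Haliilis and Zygensis show the derived state '1' for C1, supporting them as a clade.
C2 groups Cyaninus and Zygensis, which is incompatible with the clades supported by the remaining characters; treating it as convergent (homoplasy) costs fewer steps than any alternative tree.
C3 (derived state '1') is shared by Dromensis and Theryx — a synapomorphy uniting that clade.
C4 (derived state '0') is unique to Zygensis (autapomorphy; uninformative for grouping).
Only Dromensis, Haliilis, Theryx, and Zygensis show the derived state '1' for C5, supporting them as a clade.
Most parsimonious ingroup topology: (((Theryx,Dromensis),(Haliilis,Zygensis)),Cyaninus).
Changes per character on this tree: C1: 1; C2: 2; C3: 1; C4: 1; C5: 1.
Total = 6.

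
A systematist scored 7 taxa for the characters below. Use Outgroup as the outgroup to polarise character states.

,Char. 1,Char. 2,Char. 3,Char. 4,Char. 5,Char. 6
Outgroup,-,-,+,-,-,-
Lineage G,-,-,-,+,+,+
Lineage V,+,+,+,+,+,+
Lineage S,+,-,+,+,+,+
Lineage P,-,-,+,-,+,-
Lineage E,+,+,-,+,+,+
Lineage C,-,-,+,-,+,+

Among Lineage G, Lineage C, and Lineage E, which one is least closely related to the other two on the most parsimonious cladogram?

Lineage C

Character polarity is set by the outgroup: the derived state is whichever differs from the outgroup's state, so for Char. 3 the derived state is '-', and for the remaining characters it is '+'.
Char. 1 (derived state '+') is shared by Lineage E, Lineage S, and Lineage V — a synapomorphy uniting that clade.
Char. 2: derived state '+' in Lineage E and Lineage V only — synapomorphy for {Lineage E, Lineage V}.
Char. 3 groups Lineage E and Lineage G, which is incompatible with the clades supported by the remaining characters; treating it as convergent (homoplasy) costs fewer steps than any alternative tree.
Char. 4 (derived state '+') is shared by Lineage E, Lineage G, Lineage S, and Lineage V — a synapomorphy uniting that clade.
All ingroup taxa share the derived state '+' for Char. 5; it defines the ingroup but does not resolve relationships within it.
Only Lineage C, Lineage E, Lineage G, Lineage S, and Lineage V show the derived state '+' for Char. 6, supporting them as a clade.
Most parsimonious ingroup topology: (((Lineage G,((Lineage V,Lineage E),Lineage S)),Lineage C),Lineage P).
Lineage G and Lineage E share a more recent common ancestor with each other than either does with Lineage C, so Lineage C is the least closely related of the three.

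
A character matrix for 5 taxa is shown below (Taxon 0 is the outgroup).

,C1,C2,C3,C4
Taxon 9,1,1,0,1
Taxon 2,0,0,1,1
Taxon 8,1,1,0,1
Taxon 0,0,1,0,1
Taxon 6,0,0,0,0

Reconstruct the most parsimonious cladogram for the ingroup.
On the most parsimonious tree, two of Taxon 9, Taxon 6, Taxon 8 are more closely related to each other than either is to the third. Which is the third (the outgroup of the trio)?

Character polarity is set by the outgroup: the derived state is whichever differs from the outgroup's state, so for C2, C4 the derived state is '0', and for the remaining characters it is '1'.
C1: derived state '1' in Taxon 8 and Taxon 9 only — synapomorphy for {Taxon 8, Taxon 9}.
C2: derived state '0' in Taxon 2 and Taxon 6 only — synapomorphy for {Taxon 2, Taxon 6}.
C3 (derived state '1') is unique to Taxon 2 (autapomorphy; uninformative for grouping).
C4 (derived state '0') is unique to Taxon 6 (autapomorphy; uninformative for grouping).
Most parsimonious ingroup topology: ((Taxon 9,Taxon 8),(Taxon 2,Taxon 6)).
Taxon 9 and Taxon 8 share a more recent common ancestor with each other than either does with Taxon 6, so Taxon 6 is the least closely related of the three.

Taxon 6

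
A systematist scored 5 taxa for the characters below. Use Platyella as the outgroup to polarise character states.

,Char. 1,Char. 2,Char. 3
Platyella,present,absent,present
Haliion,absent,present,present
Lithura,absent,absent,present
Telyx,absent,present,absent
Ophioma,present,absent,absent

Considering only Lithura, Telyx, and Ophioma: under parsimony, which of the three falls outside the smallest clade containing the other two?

Character polarity is set by the outgroup: the derived state is whichever differs from the outgroup's state, so for Char. 1, Char. 3 the derived state is 'absent', and for the remaining characters it is 'present'.
Char. 1 (derived state 'absent') is shared by Haliion, Lithura, and Telyx — a synapomorphy uniting that clade.
Only Haliion and Telyx show the derived state 'present' for Char. 2, supporting them as a clade.
Char. 3 (state 'absent') occurs in Ophioma and Telyx but conflicts with the nesting implied by the other characters — most parsimoniously interpreted as homoplasy.
Most parsimonious ingroup topology: (((Haliion,Telyx),Lithura),Ophioma).
Telyx and Lithura share a more recent common ancestor with each other than either does with Ophioma, so Ophioma is the least closely related of the three.

Ophioma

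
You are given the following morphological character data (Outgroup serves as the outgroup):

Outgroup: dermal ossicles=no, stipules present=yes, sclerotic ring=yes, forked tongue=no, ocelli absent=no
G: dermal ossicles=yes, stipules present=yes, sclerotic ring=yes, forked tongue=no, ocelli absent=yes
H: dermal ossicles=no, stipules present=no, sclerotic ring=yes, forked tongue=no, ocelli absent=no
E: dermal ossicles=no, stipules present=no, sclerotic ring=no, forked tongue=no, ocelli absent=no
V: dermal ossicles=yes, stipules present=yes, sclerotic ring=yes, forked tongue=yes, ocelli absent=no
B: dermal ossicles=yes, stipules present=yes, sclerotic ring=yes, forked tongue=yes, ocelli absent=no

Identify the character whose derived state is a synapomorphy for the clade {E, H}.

stipules present

Character polarity is set by the outgroup: the derived state is whichever differs from the outgroup's state, so for stipules present, sclerotic ring the derived state is 'no', and for the remaining characters it is 'yes'.
Only B, G, and V show the derived state 'yes' for dermal ossicles, supporting them as a clade.
stipules present (derived state 'no') is shared by E and H — a synapomorphy uniting that clade.
sclerotic ring: derived state 'no' in E only — an autapomorphy, so it tells us nothing about relationships among taxa.
forked tongue: derived state 'yes' in B and V only — synapomorphy for {B, V}.
ocelli absent (derived state 'yes') is unique to G (autapomorphy; uninformative for grouping).
Most parsimonious ingroup topology: ((G,(V,B)),(H,E)).
The clade {E, H} is supported by stipules present: its derived state 'no' occurs in exactly those taxa and in no other taxon (including the outgroup).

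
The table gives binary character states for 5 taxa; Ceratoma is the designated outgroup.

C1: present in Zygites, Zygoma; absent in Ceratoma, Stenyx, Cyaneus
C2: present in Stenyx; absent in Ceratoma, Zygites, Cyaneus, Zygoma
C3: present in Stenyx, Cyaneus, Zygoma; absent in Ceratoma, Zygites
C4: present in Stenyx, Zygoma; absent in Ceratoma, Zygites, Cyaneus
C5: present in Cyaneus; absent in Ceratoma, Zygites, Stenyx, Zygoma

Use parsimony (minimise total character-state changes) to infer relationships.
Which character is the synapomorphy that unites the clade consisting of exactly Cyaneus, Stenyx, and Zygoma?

C3

The outgroup has state 'absent' for every character, so 'present' is the derived state throughout.
C1 groups Zygites and Zygoma, which is incompatible with the clades supported by the remaining characters; treating it as convergent (homoplasy) costs fewer steps than any alternative tree.
C2: derived state 'present' in Stenyx only — an autapomorphy, so it tells us nothing about relationships among taxa.
C3 (derived state 'present') is shared by Cyaneus, Stenyx, and Zygoma — a synapomorphy uniting that clade.
Only Stenyx and Zygoma show the derived state 'present' for C4, supporting them as a clade.
C5: derived state 'present' in Cyaneus only — an autapomorphy, so it tells us nothing about relationships among taxa.
Most parsimonious ingroup topology: (Zygites,((Stenyx,Zygoma),Cyaneus)).
The clade {Cyaneus, Stenyx, Zygoma} is supported by C3: its derived state 'present' occurs in exactly those taxa and in no other taxon (including the outgroup).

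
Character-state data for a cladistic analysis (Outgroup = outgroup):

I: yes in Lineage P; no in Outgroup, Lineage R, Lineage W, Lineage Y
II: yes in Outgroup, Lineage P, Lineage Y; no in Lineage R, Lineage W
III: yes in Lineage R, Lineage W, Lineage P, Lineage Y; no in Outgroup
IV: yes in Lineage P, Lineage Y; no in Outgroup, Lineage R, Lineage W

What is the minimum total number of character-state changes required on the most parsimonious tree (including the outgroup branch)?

4

Character polarity is set by the outgroup: the derived state is whichever differs from the outgroup's state, so for II the derived state is 'no', and for the remaining characters it is 'yes'.
I: derived state 'yes' in Lineage P only — an autapomorphy, so it tells us nothing about relationships among taxa.
Only Lineage R and Lineage W show the derived state 'no' for II, supporting them as a clade.
III (derived state 'yes') is shared by all ingroup taxa — unites the whole ingroup.
IV (derived state 'yes') is shared by Lineage P and Lineage Y — a synapomorphy uniting that clade.
Most parsimonious ingroup topology: ((Lineage R,Lineage W),(Lineage P,Lineage Y)).
Changes per character on this tree: I: 1; II: 1; III: 1; IV: 1.
Total = 4.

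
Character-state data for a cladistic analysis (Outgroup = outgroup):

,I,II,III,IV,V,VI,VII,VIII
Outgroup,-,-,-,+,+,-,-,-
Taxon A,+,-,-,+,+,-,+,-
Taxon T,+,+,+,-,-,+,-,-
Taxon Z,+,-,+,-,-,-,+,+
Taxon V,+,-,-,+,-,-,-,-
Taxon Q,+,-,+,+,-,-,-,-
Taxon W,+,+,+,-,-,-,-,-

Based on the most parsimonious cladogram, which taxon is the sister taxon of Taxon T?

Character polarity is set by the outgroup: the derived state is whichever differs from the outgroup's state, so for IV, V the derived state is '-', and for the remaining characters it is '+'.
All ingroup taxa share the derived state '+' for I; it defines the ingroup but does not resolve relationships within it.
II (derived state '+') is shared by Taxon T and Taxon W — a synapomorphy uniting that clade.
III: derived state '+' in Taxon Q, Taxon T, Taxon W, and Taxon Z only — synapomorphy for {Taxon Q, Taxon T, Taxon W, Taxon Z}.
Only Taxon T, Taxon W, and Taxon Z show the derived state '-' for IV, supporting them as a clade.
V (derived state '-') is shared by Taxon Q, Taxon T, Taxon V, Taxon W, and Taxon Z — a synapomorphy uniting that clade.
VI: derived state '+' in Taxon T only — an autapomorphy, so it tells us nothing about relationships among taxa.
VII (state '+') occurs in Taxon A and Taxon Z but conflicts with the nesting implied by the other characters — most parsimoniously interpreted as homoplasy.
VIII: derived state '+' in Taxon Z only — an autapomorphy, so it tells us nothing about relationships among taxa.
Most parsimonious ingroup topology: (Taxon A,((((Taxon T,Taxon W),Taxon Z),Taxon Q),Taxon V)).
Taxon T and Taxon W form a cherry on this tree, so they are sister taxa.

Taxon W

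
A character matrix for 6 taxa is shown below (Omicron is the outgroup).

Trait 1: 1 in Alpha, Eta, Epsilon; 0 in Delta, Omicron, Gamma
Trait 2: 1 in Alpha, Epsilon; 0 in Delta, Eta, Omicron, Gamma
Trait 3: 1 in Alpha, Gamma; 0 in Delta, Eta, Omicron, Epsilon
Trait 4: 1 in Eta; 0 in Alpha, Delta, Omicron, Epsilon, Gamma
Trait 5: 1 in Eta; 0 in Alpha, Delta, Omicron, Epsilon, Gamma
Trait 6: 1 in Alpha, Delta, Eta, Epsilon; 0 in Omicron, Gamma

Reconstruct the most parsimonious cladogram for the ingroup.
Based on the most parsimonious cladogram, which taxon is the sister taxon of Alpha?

The outgroup has state '0' for every character, so '1' is the derived state throughout.
Trait 1: derived state '1' in Alpha, Epsilon, and Eta only — synapomorphy for {Alpha, Epsilon, Eta}.
Trait 2 (derived state '1') is shared by Alpha and Epsilon — a synapomorphy uniting that clade.
Trait 3 groups Alpha and Gamma, which is incompatible with the clades supported by the remaining characters; treating it as convergent (homoplasy) costs fewer steps than any alternative tree.
Trait 4 (derived state '1') is unique to Eta (autapomorphy; uninformative for grouping).
Trait 5: derived state '1' in Eta only — an autapomorphy, so it tells us nothing about relationships among taxa.
Trait 6 (derived state '1') is shared by Alpha, Delta, Epsilon, and Eta — a synapomorphy uniting that clade.
Most parsimonious ingroup topology: (Gamma,(((Epsilon,Alpha),Eta),Delta)).
Alpha and Epsilon form a cherry on this tree, so they are sister taxa.

Epsilon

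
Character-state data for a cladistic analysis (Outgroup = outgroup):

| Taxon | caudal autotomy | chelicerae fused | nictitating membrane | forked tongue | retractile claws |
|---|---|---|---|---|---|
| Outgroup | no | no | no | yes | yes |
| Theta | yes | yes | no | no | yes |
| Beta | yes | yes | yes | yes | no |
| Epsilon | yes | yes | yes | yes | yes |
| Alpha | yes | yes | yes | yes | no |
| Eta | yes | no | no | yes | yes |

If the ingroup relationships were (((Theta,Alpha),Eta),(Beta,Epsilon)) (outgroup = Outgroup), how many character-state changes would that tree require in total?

Map each character onto (((Theta,Alpha),Eta),(Beta,Epsilon)) (rooted by Outgroup) and count the minimum state changes it requires (Fitch parsimony):
caudal autotomy: 1; chelicerae fused: 2; nictitating membrane: 2; forked tongue: 1; retractile claws: 2.
Total tree length = 8.

8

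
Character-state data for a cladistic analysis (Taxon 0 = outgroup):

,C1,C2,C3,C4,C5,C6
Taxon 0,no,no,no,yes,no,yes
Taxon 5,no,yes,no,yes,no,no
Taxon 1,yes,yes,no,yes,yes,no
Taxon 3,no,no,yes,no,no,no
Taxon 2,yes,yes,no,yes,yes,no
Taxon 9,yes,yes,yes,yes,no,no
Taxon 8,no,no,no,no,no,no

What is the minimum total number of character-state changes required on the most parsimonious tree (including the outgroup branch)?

7

Character polarity is set by the outgroup: the derived state is whichever differs from the outgroup's state, so for C4, C6 the derived state is 'no', and for the remaining characters it is 'yes'.
C1: derived state 'yes' in Taxon 1, Taxon 2, and Taxon 9 only — synapomorphy for {Taxon 1, Taxon 2, Taxon 9}.
C2 (derived state 'yes') is shared by Taxon 1, Taxon 2, Taxon 5, and Taxon 9 — a synapomorphy uniting that clade.
C3 groups Taxon 3 and Taxon 9, which is incompatible with the clades supported by the remaining characters; treating it as convergent (homoplasy) costs fewer steps than any alternative tree.
C4: derived state 'no' in Taxon 3 and Taxon 8 only — synapomorphy for {Taxon 3, Taxon 8}.
C5 (derived state 'yes') is shared by Taxon 1 and Taxon 2 — a synapomorphy uniting that clade.
C6 (derived state 'no') is shared by all ingroup taxa — unites the whole ingroup.
Most parsimonious ingroup topology: ((Taxon 5,((Taxon 1,Taxon 2),Taxon 9)),(Taxon 3,Taxon 8)).
Changes per character on this tree: C1: 1; C2: 1; C3: 2; C4: 1; C5: 1; C6: 1.
Total = 7.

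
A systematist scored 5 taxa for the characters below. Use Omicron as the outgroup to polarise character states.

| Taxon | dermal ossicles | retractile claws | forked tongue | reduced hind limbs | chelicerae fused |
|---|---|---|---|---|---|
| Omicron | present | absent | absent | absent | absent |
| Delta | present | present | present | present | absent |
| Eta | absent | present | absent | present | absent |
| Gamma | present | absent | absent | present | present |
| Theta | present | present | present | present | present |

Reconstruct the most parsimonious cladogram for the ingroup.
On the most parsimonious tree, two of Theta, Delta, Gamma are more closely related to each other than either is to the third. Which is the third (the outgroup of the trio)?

Gamma

Character polarity is set by the outgroup: the derived state is whichever differs from the outgroup's state, so for dermal ossicles the derived state is 'absent', and for the remaining characters it is 'present'.
dermal ossicles: derived state 'absent' in Eta only — an autapomorphy, so it tells us nothing about relationships among taxa.
retractile claws (derived state 'present') is shared by Delta, Eta, and Theta — a synapomorphy uniting that clade.
Only Delta and Theta show the derived state 'present' for forked tongue, supporting them as a clade.
reduced hind limbs (derived state 'present') is shared by all ingroup taxa — unites the whole ingroup.
chelicerae fused groups Gamma and Theta, which is incompatible with the clades supported by the remaining characters; treating it as convergent (homoplasy) costs fewer steps than any alternative tree.
Most parsimonious ingroup topology: (((Delta,Theta),Eta),Gamma).
Delta and Theta share a more recent common ancestor with each other than either does with Gamma, so Gamma is the least closely related of the three.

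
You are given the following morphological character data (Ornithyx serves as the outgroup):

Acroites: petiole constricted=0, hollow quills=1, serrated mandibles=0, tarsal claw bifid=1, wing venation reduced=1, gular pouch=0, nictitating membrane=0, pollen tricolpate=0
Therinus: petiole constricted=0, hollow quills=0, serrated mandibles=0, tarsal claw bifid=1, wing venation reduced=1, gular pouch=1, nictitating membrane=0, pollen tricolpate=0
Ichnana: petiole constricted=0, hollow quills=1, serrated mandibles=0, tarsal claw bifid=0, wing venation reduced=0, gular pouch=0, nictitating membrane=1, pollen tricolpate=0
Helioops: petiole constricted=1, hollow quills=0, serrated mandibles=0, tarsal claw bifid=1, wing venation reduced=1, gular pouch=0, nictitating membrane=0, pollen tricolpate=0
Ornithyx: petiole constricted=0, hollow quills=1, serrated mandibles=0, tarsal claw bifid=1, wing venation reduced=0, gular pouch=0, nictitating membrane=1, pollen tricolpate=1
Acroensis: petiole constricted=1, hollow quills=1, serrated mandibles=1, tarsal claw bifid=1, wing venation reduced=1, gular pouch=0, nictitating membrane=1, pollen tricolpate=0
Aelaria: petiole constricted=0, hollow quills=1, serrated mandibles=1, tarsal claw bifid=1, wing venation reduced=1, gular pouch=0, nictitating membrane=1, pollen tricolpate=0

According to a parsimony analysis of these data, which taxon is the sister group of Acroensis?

Aelaria

Character polarity is set by the outgroup: the derived state is whichever differs from the outgroup's state, so for hollow quills, tarsal claw bifid, nictitating membrane, pollen tricolpate the derived state is '0', and for the remaining characters it is '1'.
petiole constricted groups Acroensis and Helioops, which is incompatible with the clades supported by the remaining characters; treating it as convergent (homoplasy) costs fewer steps than any alternative tree.
Only Helioops and Therinus show the derived state '0' for hollow quills, supporting them as a clade.
serrated mandibles (derived state '1') is shared by Acroensis and Aelaria — a synapomorphy uniting that clade.
tarsal claw bifid: derived state '0' in Ichnana only — an autapomorphy, so it tells us nothing about relationships among taxa.
wing venation reduced: derived state '1' in Acroensis, Acroites, Aelaria, Helioops, and Therinus only — synapomorphy for {Acroensis, Acroites, Aelaria, Helioops, Therinus}.
gular pouch: derived state '1' in Therinus only — an autapomorphy, so it tells us nothing about relationships among taxa.
nictitating membrane (derived state '0') is shared by Acroites, Helioops, and Therinus — a synapomorphy uniting that clade.
All ingroup taxa share the derived state '0' for pollen tricolpate; it defines the ingroup but does not resolve relationships within it.
Most parsimonious ingroup topology: ((((Therinus,Helioops),Acroites),(Acroensis,Aelaria)),Ichnana).
Acroensis and Aelaria form a cherry on this tree, so they are sister taxa.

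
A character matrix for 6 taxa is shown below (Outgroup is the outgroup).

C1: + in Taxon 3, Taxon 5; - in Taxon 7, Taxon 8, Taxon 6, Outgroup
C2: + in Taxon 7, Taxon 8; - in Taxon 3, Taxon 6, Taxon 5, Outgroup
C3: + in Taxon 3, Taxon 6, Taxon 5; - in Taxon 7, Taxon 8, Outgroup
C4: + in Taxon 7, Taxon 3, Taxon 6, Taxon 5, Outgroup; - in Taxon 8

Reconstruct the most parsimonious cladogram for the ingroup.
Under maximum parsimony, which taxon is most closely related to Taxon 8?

Character polarity is set by the outgroup: the derived state is whichever differs from the outgroup's state, so for C4 the derived state is '-', and for the remaining characters it is '+'.
C1: derived state '+' in Taxon 3 and Taxon 5 only — synapomorphy for {Taxon 3, Taxon 5}.
Only Taxon 7 and Taxon 8 show the derived state '+' for C2, supporting them as a clade.
C3: derived state '+' in Taxon 3, Taxon 5, and Taxon 6 only — synapomorphy for {Taxon 3, Taxon 5, Taxon 6}.
C4: derived state '-' in Taxon 8 only — an autapomorphy, so it tells us nothing about relationships among taxa.
Most parsimonious ingroup topology: (((Taxon 3,Taxon 5),Taxon 6),(Taxon 8,Taxon 7)).
Taxon 8 and Taxon 7 form a cherry on this tree, so they are sister taxa.

Taxon 7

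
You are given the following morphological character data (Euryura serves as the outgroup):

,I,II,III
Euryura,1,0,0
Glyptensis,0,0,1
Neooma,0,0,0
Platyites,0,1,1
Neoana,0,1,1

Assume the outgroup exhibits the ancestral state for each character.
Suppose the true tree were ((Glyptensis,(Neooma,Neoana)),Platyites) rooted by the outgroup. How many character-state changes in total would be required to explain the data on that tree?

Map each character onto ((Glyptensis,(Neooma,Neoana)),Platyites) (rooted by Euryura) and count the minimum state changes it requires (Fitch parsimony):
I: 1; II: 2; III: 2.
Total tree length = 5.

5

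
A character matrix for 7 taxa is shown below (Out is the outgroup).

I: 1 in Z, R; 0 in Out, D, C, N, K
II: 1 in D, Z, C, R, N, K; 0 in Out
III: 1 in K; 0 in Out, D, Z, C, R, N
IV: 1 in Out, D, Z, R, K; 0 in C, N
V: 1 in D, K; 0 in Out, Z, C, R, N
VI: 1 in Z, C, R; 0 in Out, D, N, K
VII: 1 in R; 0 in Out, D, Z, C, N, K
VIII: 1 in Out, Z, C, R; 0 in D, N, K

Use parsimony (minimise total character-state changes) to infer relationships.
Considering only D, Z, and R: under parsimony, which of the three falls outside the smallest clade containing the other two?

D

Character polarity is set by the outgroup: the derived state is whichever differs from the outgroup's state, so for IV, VIII the derived state is '0', and for the remaining characters it is '1'.
I: derived state '1' in R and Z only — synapomorphy for {R, Z}.
All ingroup taxa share the derived state '1' for II; it defines the ingroup but does not resolve relationships within it.
III (derived state '1') is unique to K (autapomorphy; uninformative for grouping).
IV groups C and N, which is incompatible with the clades supported by the remaining characters; treating it as convergent (homoplasy) costs fewer steps than any alternative tree.
Only D and K show the derived state '1' for V, supporting them as a clade.
Only C, R, and Z show the derived state '1' for VI, supporting them as a clade.
VII (derived state '1') is unique to R (autapomorphy; uninformative for grouping).
VIII: derived state '0' in D, K, and N only — synapomorphy for {D, K, N}.
Most parsimonious ingroup topology: (((D,K),N),((Z,R),C)).
Z and R share a more recent common ancestor with each other than either does with D, so D is the least closely related of the three.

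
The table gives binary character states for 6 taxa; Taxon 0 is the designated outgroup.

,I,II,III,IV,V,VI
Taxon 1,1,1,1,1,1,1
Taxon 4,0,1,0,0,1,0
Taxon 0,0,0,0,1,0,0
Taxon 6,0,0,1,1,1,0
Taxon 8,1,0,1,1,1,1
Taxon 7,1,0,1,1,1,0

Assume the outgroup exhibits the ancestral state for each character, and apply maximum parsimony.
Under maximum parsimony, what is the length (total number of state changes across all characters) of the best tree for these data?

7

Character polarity is set by the outgroup: the derived state is whichever differs from the outgroup's state, so for IV the derived state is '0', and for the remaining characters it is '1'.
I (derived state '1') is shared by Taxon 1, Taxon 7, and Taxon 8 — a synapomorphy uniting that clade.
II groups Taxon 1 and Taxon 4, which is incompatible with the clades supported by the remaining characters; treating it as convergent (homoplasy) costs fewer steps than any alternative tree.
Only Taxon 1, Taxon 6, Taxon 7, and Taxon 8 show the derived state '1' for III, supporting them as a clade.
IV (derived state '0') is unique to Taxon 4 (autapomorphy; uninformative for grouping).
V (derived state '1') is shared by all ingroup taxa — unites the whole ingroup.
VI: derived state '1' in Taxon 1 and Taxon 8 only — synapomorphy for {Taxon 1, Taxon 8}.
Most parsimonious ingroup topology: ((((Taxon 8,Taxon 1),Taxon 7),Taxon 6),Taxon 4).
Changes per character on this tree: I: 1; II: 2; III: 1; IV: 1; V: 1; VI: 1.
Total = 7.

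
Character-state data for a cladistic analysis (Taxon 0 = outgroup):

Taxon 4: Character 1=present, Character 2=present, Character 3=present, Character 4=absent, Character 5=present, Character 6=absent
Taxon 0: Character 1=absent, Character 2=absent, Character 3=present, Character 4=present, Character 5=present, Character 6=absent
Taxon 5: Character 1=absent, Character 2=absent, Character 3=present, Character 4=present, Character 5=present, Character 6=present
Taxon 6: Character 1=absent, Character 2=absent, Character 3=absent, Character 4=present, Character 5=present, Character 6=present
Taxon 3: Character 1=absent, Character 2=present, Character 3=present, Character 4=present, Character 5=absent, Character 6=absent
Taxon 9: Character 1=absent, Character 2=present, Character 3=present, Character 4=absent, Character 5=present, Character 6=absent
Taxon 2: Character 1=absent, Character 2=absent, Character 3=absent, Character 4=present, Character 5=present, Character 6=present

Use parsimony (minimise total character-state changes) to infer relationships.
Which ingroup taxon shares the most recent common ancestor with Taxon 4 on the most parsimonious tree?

Character polarity is set by the outgroup: the derived state is whichever differs from the outgroup's state, so for Character 3, Character 4, Character 5 the derived state is 'absent', and for the remaining characters it is 'present'.
Character 1: derived state 'present' in Taxon 4 only — an autapomorphy, so it tells us nothing about relationships among taxa.
Character 2 (derived state 'present') is shared by Taxon 3, Taxon 4, and Taxon 9 — a synapomorphy uniting that clade.
Only Taxon 2 and Taxon 6 show the derived state 'absent' for Character 3, supporting them as a clade.
Only Taxon 4 and Taxon 9 show the derived state 'absent' for Character 4, supporting them as a clade.
Character 5: derived state 'absent' in Taxon 3 only — an autapomorphy, so it tells us nothing about relationships among taxa.
Character 6 (derived state 'present') is shared by Taxon 2, Taxon 5, and Taxon 6 — a synapomorphy uniting that clade.
Most parsimonious ingroup topology: (((Taxon 6,Taxon 2),Taxon 5),((Taxon 4,Taxon 9),Taxon 3)).
Taxon 4 and Taxon 9 form a cherry on this tree, so they are sister taxa.

Taxon 9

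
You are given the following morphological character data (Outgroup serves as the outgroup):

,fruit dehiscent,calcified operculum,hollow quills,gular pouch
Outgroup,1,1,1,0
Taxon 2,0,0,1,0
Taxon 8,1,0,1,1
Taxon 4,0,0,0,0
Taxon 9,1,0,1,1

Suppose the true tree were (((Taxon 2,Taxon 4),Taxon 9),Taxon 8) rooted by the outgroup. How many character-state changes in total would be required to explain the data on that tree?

Map each character onto (((Taxon 2,Taxon 4),Taxon 9),Taxon 8) (rooted by Outgroup) and count the minimum state changes it requires (Fitch parsimony):
fruit dehiscent: 1; calcified operculum: 1; hollow quills: 1; gular pouch: 2.
Total tree length = 5.

5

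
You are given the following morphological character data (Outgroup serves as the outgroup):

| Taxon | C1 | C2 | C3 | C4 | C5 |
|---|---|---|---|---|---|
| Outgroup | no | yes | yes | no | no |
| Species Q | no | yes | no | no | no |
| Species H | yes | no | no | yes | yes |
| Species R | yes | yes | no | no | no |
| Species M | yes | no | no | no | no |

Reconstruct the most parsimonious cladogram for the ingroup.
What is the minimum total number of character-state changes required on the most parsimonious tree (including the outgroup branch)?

Character polarity is set by the outgroup: the derived state is whichever differs from the outgroup's state, so for C2, C3 the derived state is 'no', and for the remaining characters it is 'yes'.
Only Species H, Species M, and Species R show the derived state 'yes' for C1, supporting them as a clade.
C2: derived state 'no' in Species H and Species M only — synapomorphy for {Species H, Species M}.
All ingroup taxa share the derived state 'no' for C3; it defines the ingroup but does not resolve relationships within it.
C4: derived state 'yes' in Species H only — an autapomorphy, so it tells us nothing about relationships among taxa.
C5 (derived state 'yes') is unique to Species H (autapomorphy; uninformative for grouping).
Most parsimonious ingroup topology: (Species Q,((Species H,Species M),Species R)).
Changes per character on this tree: C1: 1; C2: 1; C3: 1; C4: 1; C5: 1.
Total = 5.

5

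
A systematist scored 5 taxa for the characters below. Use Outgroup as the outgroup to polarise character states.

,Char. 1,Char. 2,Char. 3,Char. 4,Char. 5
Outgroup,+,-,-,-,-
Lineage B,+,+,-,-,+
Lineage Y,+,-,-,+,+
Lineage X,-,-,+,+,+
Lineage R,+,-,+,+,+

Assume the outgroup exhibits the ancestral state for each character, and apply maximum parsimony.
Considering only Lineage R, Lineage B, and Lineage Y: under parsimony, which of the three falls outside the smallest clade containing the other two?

Lineage B

Character polarity is set by the outgroup: the derived state is whichever differs from the outgroup's state, so for Char. 1 the derived state is '-', and for the remaining characters it is '+'.
Char. 1 (derived state '-') is unique to Lineage X (autapomorphy; uninformative for grouping).
Char. 2: derived state '+' in Lineage B only — an autapomorphy, so it tells us nothing about relationships among taxa.
Char. 3: derived state '+' in Lineage R and Lineage X only — synapomorphy for {Lineage R, Lineage X}.
Char. 4 (derived state '+') is shared by Lineage R, Lineage X, and Lineage Y — a synapomorphy uniting that clade.
All ingroup taxa share the derived state '+' for Char. 5; it defines the ingroup but does not resolve relationships within it.
Most parsimonious ingroup topology: (Lineage B,(Lineage Y,(Lineage X,Lineage R))).
Lineage Y and Lineage R share a more recent common ancestor with each other than either does with Lineage B, so Lineage B is the least closely related of the three.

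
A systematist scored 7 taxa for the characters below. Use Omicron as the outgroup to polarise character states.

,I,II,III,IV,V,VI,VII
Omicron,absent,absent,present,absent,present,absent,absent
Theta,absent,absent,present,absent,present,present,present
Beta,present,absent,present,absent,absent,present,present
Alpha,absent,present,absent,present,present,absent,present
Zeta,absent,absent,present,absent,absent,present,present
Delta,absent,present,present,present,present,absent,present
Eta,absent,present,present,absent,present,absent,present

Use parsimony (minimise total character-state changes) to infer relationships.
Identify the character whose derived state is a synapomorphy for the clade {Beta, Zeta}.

V

Character polarity is set by the outgroup: the derived state is whichever differs from the outgroup's state, so for III, V the derived state is 'absent', and for the remaining characters it is 'present'.
I: derived state 'present' in Beta only — an autapomorphy, so it tells us nothing about relationships among taxa.
II (derived state 'present') is shared by Alpha, Delta, and Eta — a synapomorphy uniting that clade.
III (derived state 'absent') is unique to Alpha (autapomorphy; uninformative for grouping).
IV (derived state 'present') is shared by Alpha and Delta — a synapomorphy uniting that clade.
Only Beta and Zeta show the derived state 'absent' for V, supporting them as a clade.
VI: derived state 'present' in Beta, Theta, and Zeta only — synapomorphy for {Beta, Theta, Zeta}.
VII (derived state 'present') is shared by all ingroup taxa — unites the whole ingroup.
Most parsimonious ingroup topology: ((Theta,(Beta,Zeta)),((Alpha,Delta),Eta)).
The clade {Beta, Zeta} is supported by V: its derived state 'absent' occurs in exactly those taxa and in no other taxon (including the outgroup).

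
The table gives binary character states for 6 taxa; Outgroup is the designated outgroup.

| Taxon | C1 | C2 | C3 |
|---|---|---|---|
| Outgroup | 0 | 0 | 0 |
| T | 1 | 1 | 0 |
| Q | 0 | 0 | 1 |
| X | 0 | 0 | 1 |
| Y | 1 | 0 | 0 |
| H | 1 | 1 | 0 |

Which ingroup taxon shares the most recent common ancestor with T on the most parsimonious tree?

H

The outgroup has state '0' for every character, so '1' is the derived state throughout.
C1 (derived state '1') is shared by H, T, and Y — a synapomorphy uniting that clade.
Only H and T show the derived state '1' for C2, supporting them as a clade.
C3: derived state '1' in Q and X only — synapomorphy for {Q, X}.
Most parsimonious ingroup topology: (((T,H),Y),(Q,X)).
T and H form a cherry on this tree, so they are sister taxa.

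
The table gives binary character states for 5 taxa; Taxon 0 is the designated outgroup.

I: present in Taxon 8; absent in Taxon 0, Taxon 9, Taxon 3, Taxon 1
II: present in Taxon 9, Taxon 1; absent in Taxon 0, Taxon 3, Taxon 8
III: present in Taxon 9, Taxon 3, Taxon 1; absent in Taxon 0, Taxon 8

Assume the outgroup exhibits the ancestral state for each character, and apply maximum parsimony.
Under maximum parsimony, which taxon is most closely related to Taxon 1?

The outgroup has state 'absent' for every character, so 'present' is the derived state throughout.
I: derived state 'present' in Taxon 8 only — an autapomorphy, so it tells us nothing about relationships among taxa.
II (derived state 'present') is shared by Taxon 1 and Taxon 9 — a synapomorphy uniting that clade.
III (derived state 'present') is shared by Taxon 1, Taxon 3, and Taxon 9 — a synapomorphy uniting that clade.
Most parsimonious ingroup topology: (((Taxon 9,Taxon 1),Taxon 3),Taxon 8).
Taxon 1 and Taxon 9 form a cherry on this tree, so they are sister taxa.

Taxon 9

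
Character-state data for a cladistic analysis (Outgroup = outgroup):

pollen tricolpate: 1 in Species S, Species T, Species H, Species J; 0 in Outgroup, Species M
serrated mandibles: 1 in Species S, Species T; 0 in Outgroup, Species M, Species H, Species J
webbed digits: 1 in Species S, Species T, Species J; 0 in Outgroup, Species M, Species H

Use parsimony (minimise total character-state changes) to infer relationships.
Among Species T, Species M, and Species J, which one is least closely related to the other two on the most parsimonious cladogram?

Species M

The outgroup has state '0' for every character, so '1' is the derived state throughout.
pollen tricolpate: derived state '1' in Species H, Species J, Species S, and Species T only — synapomorphy for {Species H, Species J, Species S, Species T}.
Only Species S and Species T show the derived state '1' for serrated mandibles, supporting them as a clade.
Only Species J, Species S, and Species T show the derived state '1' for webbed digits, supporting them as a clade.
Most parsimonious ingroup topology: ((((Species S,Species T),Species J),Species H),Species M).
Species J and Species T share a more recent common ancestor with each other than either does with Species M, so Species M is the least closely related of the three.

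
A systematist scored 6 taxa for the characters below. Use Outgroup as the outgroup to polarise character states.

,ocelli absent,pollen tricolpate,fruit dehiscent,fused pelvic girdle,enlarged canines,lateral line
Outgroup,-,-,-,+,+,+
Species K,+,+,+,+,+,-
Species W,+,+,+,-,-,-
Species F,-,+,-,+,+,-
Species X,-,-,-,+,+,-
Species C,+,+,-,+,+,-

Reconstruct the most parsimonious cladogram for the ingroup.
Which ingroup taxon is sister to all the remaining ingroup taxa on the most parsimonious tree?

Species X

Character polarity is set by the outgroup: the derived state is whichever differs from the outgroup's state, so for fused pelvic girdle, enlarged canines, lateral line the derived state is '-', and for the remaining characters it is '+'.
ocelli absent (derived state '+') is shared by Species C, Species K, and Species W — a synapomorphy uniting that clade.
pollen tricolpate: derived state '+' in Species C, Species F, Species K, and Species W only — synapomorphy for {Species C, Species F, Species K, Species W}.
Only Species K and Species W show the derived state '+' for fruit dehiscent, supporting them as a clade.
fused pelvic girdle: derived state '-' in Species W only — an autapomorphy, so it tells us nothing about relationships among taxa.
enlarged canines: derived state '-' in Species W only — an autapomorphy, so it tells us nothing about relationships among taxa.
All ingroup taxa share the derived state '-' for lateral line; it defines the ingroup but does not resolve relationships within it.
Most parsimonious ingroup topology: ((((Species K,Species W),Species C),Species F),Species X).
Species X is sister to the clade containing all other ingroup taxa, so it is the earliest-diverging (most basal) ingroup lineage.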